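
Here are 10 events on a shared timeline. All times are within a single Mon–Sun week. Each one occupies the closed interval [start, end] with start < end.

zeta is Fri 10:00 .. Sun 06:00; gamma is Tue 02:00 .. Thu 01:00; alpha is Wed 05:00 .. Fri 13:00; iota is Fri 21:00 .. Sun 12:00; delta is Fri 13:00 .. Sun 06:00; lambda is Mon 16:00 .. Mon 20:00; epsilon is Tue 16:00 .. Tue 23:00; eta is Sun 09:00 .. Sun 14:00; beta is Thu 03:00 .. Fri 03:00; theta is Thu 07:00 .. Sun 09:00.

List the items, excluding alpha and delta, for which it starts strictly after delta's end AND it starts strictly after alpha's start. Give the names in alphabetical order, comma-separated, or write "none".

Conditions: its start is strictly after delta's end (X.start > Sun 06:00) AND its start is strictly after alpha's start (X.start > Wed 05:00).
beta: start Thu 03:00 > Sun 06:00? ✗; start Thu 03:00 > Wed 05:00? ✓ → no.
epsilon: start Tue 16:00 > Sun 06:00? ✗; start Tue 16:00 > Wed 05:00? ✗ → no.
eta: start Sun 09:00 > Sun 06:00? ✓; start Sun 09:00 > Wed 05:00? ✓ → yes.
gamma: start Tue 02:00 > Sun 06:00? ✗; start Tue 02:00 > Wed 05:00? ✗ → no.
iota: start Fri 21:00 > Sun 06:00? ✗; start Fri 21:00 > Wed 05:00? ✓ → no.
lambda: start Mon 16:00 > Sun 06:00? ✗; start Mon 16:00 > Wed 05:00? ✗ → no.
theta: start Thu 07:00 > Sun 06:00? ✗; start Thu 07:00 > Wed 05:00? ✓ → no.
zeta: start Fri 10:00 > Sun 06:00? ✗; start Fri 10:00 > Wed 05:00? ✓ → no.
Result: eta.

eta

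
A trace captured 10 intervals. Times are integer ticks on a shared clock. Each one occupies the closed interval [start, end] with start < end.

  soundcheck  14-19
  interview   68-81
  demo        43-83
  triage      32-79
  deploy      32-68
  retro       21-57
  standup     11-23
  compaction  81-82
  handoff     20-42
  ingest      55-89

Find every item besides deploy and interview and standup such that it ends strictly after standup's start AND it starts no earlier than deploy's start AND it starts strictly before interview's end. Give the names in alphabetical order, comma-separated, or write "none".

demo, ingest, triage

Conditions: its end is strictly after standup's start (X.end > 11) AND its start is no earlier than deploy's start (X.start >= 32) AND its start is strictly before interview's end (X.start < 81).
compaction: end 82 > 11? ✓; start 81 >= 32? ✓; start 81 < 81? ✗ → no.
demo: end 83 > 11? ✓; start 43 >= 32? ✓; start 43 < 81? ✓ → yes.
handoff: end 42 > 11? ✓; start 20 >= 32? ✗; start 20 < 81? ✓ → no.
ingest: end 89 > 11? ✓; start 55 >= 32? ✓; start 55 < 81? ✓ → yes.
retro: end 57 > 11? ✓; start 21 >= 32? ✗; start 21 < 81? ✓ → no.
soundcheck: end 19 > 11? ✓; start 14 >= 32? ✗; start 14 < 81? ✓ → no.
triage: end 79 > 11? ✓; start 32 >= 32? ✓; start 32 < 81? ✓ → yes.
Result: demo, ingest, triage.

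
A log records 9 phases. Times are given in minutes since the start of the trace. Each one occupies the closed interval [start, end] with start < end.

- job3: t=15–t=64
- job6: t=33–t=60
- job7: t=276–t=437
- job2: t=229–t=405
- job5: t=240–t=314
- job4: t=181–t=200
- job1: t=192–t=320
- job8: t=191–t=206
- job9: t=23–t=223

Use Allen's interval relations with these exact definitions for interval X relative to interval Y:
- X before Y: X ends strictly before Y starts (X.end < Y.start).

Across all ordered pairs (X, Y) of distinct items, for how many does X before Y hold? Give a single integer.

21

Checking all 72 ordered pairs for relation 'before'; matching pairs in alphabetical order:
(job3, job1): job3 before job1 ✓
(job3, job2): job3 before job2 ✓
(job3, job4): job3 before job4 ✓
(job3, job5): job3 before job5 ✓
(job3, job7): job3 before job7 ✓
(job3, job8): job3 before job8 ✓
(job4, job2): job4 before job2 ✓
(job4, job5): job4 before job5 ✓
(job4, job7): job4 before job7 ✓
(job6, job1): job6 before job1 ✓
(job6, job2): job6 before job2 ✓
(job6, job4): job6 before job4 ✓
(job6, job5): job6 before job5 ✓
(job6, job7): job6 before job7 ✓
(job6, job8): job6 before job8 ✓
(job8, job2): job8 before job2 ✓
(job8, job5): job8 before job5 ✓
(job8, job7): job8 before job7 ✓
(job9, job2): job9 before job2 ✓
(job9, job5): job9 before job5 ✓
(job9, job7): job9 before job7 ✓
Count: 21.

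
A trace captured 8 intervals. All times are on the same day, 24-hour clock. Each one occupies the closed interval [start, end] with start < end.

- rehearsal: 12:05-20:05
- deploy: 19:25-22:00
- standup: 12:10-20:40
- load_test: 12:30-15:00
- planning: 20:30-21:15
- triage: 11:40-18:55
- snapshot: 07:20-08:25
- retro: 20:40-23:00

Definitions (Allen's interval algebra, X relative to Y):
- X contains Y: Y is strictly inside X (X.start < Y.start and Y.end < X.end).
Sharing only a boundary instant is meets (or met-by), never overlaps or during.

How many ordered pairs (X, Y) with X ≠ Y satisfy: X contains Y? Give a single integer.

Checking all 56 ordered pairs for relation 'contains'; matching pairs in alphabetical order:
(deploy, planning): deploy contains planning ✓
(rehearsal, load_test): rehearsal contains load_test ✓
(standup, load_test): standup contains load_test ✓
(triage, load_test): triage contains load_test ✓
Count: 4.

4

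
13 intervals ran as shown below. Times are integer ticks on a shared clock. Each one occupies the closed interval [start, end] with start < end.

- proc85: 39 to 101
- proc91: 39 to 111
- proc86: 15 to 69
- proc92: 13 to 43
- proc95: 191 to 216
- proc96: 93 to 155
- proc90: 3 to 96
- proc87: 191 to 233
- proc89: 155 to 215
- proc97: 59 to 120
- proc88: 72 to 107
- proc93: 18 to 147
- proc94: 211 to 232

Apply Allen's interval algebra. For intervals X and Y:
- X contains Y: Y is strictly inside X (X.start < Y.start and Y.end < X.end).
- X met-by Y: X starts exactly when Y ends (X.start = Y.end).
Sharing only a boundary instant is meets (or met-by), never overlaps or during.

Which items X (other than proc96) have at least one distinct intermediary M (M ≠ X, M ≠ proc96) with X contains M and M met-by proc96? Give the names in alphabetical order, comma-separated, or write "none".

none

Target proc96 = [93, 155].
Intermediaries M with M met-by proc96: proc89.
Via proc89 — items with X contains proc89: none.
Union: none.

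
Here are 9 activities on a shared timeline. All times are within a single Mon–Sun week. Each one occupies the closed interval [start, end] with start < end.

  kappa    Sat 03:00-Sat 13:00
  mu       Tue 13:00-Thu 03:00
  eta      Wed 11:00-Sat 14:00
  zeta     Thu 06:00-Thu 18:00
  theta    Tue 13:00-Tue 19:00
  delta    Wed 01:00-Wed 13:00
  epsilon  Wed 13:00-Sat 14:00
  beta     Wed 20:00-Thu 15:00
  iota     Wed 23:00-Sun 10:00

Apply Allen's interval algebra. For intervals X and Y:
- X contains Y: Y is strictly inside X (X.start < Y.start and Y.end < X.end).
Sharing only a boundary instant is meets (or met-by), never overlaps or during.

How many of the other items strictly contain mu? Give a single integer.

Target mu = [Tue 13:00, Thu 03:00].
beta [Wed 20:00, Thu 15:00] → overlapped-by → no.
delta [Wed 01:00, Wed 13:00] → during → no.
epsilon [Wed 13:00, Sat 14:00] → overlapped-by → no.
eta [Wed 11:00, Sat 14:00] → overlapped-by → no.
iota [Wed 23:00, Sun 10:00] → overlapped-by → no.
kappa [Sat 03:00, Sat 13:00] → after → no.
theta [Tue 13:00, Tue 19:00] → starts → no.
zeta [Thu 06:00, Thu 18:00] → after → no.
Total: 0.

0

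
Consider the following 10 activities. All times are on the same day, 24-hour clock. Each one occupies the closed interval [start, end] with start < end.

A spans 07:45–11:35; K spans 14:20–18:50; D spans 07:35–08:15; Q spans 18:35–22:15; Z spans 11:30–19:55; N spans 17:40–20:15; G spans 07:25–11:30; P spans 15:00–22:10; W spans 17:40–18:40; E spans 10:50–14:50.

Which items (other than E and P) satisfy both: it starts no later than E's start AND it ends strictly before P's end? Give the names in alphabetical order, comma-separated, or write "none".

A, D, G

Conditions: its start is no later than E's start (X.start <= 10:50) AND its end is strictly before P's end (X.end < 22:10).
A: start 07:45 <= 10:50? ✓; end 11:35 < 22:10? ✓ → yes.
D: start 07:35 <= 10:50? ✓; end 08:15 < 22:10? ✓ → yes.
G: start 07:25 <= 10:50? ✓; end 11:30 < 22:10? ✓ → yes.
K: start 14:20 <= 10:50? ✗; end 18:50 < 22:10? ✓ → no.
N: start 17:40 <= 10:50? ✗; end 20:15 < 22:10? ✓ → no.
Q: start 18:35 <= 10:50? ✗; end 22:15 < 22:10? ✗ → no.
W: start 17:40 <= 10:50? ✗; end 18:40 < 22:10? ✓ → no.
Z: start 11:30 <= 10:50? ✗; end 19:55 < 22:10? ✓ → no.
Result: A, D, G.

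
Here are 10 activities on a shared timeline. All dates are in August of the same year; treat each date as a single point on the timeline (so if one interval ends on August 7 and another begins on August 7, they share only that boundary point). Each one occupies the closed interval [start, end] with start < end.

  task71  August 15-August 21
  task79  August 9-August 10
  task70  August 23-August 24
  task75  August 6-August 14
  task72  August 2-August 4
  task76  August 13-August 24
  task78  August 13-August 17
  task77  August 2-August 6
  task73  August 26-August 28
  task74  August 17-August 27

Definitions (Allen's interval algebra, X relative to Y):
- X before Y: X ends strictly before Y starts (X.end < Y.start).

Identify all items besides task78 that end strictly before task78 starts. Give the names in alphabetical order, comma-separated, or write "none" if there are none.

task72, task77, task79

Target task78 = [August 13, August 17].
task70 [August 23, August 24] → after → no.
task71 [August 15, August 21] → overlapped-by → no.
task72 [August 2, August 4] → before → yes.
task73 [August 26, August 28] → after → no.
task74 [August 17, August 27] → met-by → no.
task75 [August 6, August 14] → overlaps → no.
task76 [August 13, August 24] → started-by → no.
task77 [August 2, August 6] → before → yes.
task79 [August 9, August 10] → before → yes.
Result: task72, task77, task79.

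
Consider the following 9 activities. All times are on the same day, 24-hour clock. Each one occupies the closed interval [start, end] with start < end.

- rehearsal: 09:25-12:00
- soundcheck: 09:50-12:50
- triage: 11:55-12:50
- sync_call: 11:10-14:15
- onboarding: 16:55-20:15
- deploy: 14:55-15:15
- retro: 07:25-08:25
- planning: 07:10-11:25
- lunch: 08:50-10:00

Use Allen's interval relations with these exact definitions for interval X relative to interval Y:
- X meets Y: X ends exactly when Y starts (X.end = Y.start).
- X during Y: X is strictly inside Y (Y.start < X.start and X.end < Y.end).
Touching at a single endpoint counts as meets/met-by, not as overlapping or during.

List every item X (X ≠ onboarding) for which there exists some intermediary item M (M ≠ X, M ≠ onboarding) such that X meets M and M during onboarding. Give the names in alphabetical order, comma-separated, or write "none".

none

Target onboarding = [16:55, 20:15].
Intermediaries M with M during onboarding: none.
Union: none.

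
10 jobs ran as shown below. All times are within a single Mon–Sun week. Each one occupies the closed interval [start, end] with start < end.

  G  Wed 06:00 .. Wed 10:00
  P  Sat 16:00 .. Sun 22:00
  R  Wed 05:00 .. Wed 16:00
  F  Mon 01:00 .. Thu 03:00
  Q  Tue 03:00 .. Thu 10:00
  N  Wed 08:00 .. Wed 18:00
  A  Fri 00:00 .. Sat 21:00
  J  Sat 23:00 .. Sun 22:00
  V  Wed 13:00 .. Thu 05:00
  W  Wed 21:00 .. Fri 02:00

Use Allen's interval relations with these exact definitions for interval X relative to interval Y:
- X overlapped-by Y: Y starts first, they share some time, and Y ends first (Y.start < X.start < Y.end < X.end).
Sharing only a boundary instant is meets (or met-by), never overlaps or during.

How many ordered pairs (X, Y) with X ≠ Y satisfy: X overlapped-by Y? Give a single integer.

Checking all 90 ordered pairs for relation 'overlapped-by'; matching pairs in alphabetical order:
(A, W): A overlapped-by W ✓
(N, G): N overlapped-by G ✓
(N, R): N overlapped-by R ✓
(P, A): P overlapped-by A ✓
(Q, F): Q overlapped-by F ✓
(V, F): V overlapped-by F ✓
(V, N): V overlapped-by N ✓
(V, R): V overlapped-by R ✓
(W, F): W overlapped-by F ✓
(W, Q): W overlapped-by Q ✓
(W, V): W overlapped-by V ✓
Count: 11.

11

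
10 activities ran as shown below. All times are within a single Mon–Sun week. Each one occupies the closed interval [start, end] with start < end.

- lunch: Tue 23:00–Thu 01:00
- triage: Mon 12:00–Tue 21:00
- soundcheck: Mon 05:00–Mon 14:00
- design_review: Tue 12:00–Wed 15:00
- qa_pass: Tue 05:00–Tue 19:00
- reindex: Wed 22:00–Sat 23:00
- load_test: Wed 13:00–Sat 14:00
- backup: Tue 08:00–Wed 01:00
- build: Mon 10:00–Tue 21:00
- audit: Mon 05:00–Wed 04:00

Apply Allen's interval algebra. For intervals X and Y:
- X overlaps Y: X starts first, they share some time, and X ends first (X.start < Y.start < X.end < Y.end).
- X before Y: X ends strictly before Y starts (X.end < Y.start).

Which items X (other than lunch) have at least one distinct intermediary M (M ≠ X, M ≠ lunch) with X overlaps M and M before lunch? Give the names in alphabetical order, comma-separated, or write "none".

soundcheck

Target lunch = [Tue 23:00, Thu 01:00].
Intermediaries M with M before lunch: build, qa_pass, soundcheck, triage.
Via build — items with X overlaps build: soundcheck.
Via qa_pass — items with X overlaps qa_pass: none.
Via soundcheck — items with X overlaps soundcheck: none.
Via triage — items with X overlaps triage: soundcheck.
Union: soundcheck.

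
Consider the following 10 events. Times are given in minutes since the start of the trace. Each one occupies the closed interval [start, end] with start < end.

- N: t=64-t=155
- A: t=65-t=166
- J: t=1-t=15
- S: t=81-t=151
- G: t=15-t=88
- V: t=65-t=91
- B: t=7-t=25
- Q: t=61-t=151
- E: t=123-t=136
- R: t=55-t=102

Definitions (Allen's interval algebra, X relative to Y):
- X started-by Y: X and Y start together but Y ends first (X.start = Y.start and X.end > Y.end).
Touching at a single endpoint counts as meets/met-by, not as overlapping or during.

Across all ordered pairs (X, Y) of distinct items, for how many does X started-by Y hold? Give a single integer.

1

Checking all 90 ordered pairs for relation 'started-by'; matching pairs in alphabetical order:
(A, V): A started-by V ✓
Count: 1.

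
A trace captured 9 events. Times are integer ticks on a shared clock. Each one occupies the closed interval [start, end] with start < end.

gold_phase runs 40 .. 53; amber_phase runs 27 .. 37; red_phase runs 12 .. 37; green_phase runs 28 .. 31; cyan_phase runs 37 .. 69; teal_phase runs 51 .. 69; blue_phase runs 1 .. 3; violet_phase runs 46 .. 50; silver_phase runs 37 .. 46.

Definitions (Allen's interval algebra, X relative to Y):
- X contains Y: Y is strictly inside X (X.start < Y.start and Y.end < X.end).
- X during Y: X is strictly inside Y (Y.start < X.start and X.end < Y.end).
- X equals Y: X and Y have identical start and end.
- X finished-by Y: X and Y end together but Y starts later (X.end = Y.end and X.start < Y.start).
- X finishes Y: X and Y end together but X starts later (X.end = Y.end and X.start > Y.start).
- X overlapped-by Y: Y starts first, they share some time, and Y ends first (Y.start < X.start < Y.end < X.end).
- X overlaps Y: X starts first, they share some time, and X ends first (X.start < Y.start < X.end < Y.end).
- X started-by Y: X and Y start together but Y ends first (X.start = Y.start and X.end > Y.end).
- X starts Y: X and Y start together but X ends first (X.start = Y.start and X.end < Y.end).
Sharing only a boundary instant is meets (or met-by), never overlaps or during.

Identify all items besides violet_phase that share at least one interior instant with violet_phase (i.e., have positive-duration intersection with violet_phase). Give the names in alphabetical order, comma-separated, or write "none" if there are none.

cyan_phase, gold_phase

Target violet_phase = [46, 50].
amber_phase [27, 37] → before → no.
blue_phase [1, 3] → before → no.
cyan_phase [37, 69] → contains → yes.
gold_phase [40, 53] → contains → yes.
green_phase [28, 31] → before → no.
red_phase [12, 37] → before → no.
silver_phase [37, 46] → meets → no.
teal_phase [51, 69] → after → no.
Result: cyan_phase, gold_phase.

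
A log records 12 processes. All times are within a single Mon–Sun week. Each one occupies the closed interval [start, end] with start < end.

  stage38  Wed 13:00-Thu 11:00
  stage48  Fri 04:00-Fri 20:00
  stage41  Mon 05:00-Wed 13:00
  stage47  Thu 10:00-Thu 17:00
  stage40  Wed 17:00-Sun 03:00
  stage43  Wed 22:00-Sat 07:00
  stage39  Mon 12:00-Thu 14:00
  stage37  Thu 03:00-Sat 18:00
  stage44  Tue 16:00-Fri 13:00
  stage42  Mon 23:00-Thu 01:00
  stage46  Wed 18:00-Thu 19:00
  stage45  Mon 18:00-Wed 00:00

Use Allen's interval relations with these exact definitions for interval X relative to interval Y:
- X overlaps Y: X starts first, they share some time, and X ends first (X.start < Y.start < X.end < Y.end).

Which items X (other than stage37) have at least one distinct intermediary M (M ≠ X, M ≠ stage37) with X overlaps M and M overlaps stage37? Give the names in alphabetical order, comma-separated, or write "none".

Target stage37 = [Thu 03:00, Sat 18:00].
Intermediaries M with M overlaps stage37: stage38, stage39, stage43, stage44, stage46.
Via stage38 — items with X overlaps stage38: stage42.
Via stage39 — items with X overlaps stage39: stage41.
Via stage43 — items with X overlaps stage43: stage38, stage39, stage42, stage44, stage46.
Via stage44 — items with X overlaps stage44: stage39, stage41, stage42, stage45.
Via stage46 — items with X overlaps stage46: stage38, stage39, stage42.
Union: stage38, stage39, stage41, stage42, stage44, stage45, stage46.

stage38, stage39, stage41, stage42, stage44, stage45, stage46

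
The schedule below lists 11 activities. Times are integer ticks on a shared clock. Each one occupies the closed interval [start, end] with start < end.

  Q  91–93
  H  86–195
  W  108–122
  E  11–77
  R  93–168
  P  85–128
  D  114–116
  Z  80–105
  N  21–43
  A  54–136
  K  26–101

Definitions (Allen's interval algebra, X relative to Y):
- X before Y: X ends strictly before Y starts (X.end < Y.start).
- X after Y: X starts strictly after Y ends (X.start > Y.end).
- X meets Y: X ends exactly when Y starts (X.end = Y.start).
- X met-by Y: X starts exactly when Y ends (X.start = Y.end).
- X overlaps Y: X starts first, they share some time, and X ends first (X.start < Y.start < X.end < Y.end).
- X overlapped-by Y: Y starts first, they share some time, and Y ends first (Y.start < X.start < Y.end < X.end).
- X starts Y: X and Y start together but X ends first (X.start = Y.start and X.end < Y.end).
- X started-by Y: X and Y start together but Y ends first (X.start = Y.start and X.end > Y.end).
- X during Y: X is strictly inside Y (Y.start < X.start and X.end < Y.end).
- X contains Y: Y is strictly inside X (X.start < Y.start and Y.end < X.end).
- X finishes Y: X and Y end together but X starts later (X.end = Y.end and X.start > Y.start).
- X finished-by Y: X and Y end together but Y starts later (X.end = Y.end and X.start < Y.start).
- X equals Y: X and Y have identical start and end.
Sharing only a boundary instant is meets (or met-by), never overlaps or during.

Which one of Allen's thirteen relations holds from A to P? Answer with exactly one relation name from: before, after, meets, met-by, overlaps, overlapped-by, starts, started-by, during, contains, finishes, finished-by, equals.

A = [54, 136]; P = [85, 128].
Compare endpoints: A.start < P.start, A.start < P.end, A.end > P.start, A.end > P.end.
That pattern is 'contains'.

contains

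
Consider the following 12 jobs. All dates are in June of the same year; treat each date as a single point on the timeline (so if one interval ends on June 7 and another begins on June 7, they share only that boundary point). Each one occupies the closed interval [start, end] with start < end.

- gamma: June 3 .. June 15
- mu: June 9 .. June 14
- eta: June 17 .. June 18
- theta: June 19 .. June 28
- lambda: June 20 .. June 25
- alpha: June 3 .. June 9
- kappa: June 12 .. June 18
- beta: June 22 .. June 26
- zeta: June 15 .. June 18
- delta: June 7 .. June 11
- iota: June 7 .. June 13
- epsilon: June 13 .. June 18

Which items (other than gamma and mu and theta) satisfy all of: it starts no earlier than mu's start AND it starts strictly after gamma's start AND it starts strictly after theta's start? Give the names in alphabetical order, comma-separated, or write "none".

beta, lambda

Conditions: its start is no earlier than mu's start (X.start >= June 9) AND its start is strictly after gamma's start (X.start > June 3) AND its start is strictly after theta's start (X.start > June 19).
alpha: start June 3 >= June 9? ✗; start June 3 > June 3? ✗; start June 3 > June 19? ✗ → no.
beta: start June 22 >= June 9? ✓; start June 22 > June 3? ✓; start June 22 > June 19? ✓ → yes.
delta: start June 7 >= June 9? ✗; start June 7 > June 3? ✓; start June 7 > June 19? ✗ → no.
epsilon: start June 13 >= June 9? ✓; start June 13 > June 3? ✓; start June 13 > June 19? ✗ → no.
eta: start June 17 >= June 9? ✓; start June 17 > June 3? ✓; start June 17 > June 19? ✗ → no.
iota: start June 7 >= June 9? ✗; start June 7 > June 3? ✓; start June 7 > June 19? ✗ → no.
kappa: start June 12 >= June 9? ✓; start June 12 > June 3? ✓; start June 12 > June 19? ✗ → no.
lambda: start June 20 >= June 9? ✓; start June 20 > June 3? ✓; start June 20 > June 19? ✓ → yes.
zeta: start June 15 >= June 9? ✓; start June 15 > June 3? ✓; start June 15 > June 19? ✗ → no.
Result: beta, lambda.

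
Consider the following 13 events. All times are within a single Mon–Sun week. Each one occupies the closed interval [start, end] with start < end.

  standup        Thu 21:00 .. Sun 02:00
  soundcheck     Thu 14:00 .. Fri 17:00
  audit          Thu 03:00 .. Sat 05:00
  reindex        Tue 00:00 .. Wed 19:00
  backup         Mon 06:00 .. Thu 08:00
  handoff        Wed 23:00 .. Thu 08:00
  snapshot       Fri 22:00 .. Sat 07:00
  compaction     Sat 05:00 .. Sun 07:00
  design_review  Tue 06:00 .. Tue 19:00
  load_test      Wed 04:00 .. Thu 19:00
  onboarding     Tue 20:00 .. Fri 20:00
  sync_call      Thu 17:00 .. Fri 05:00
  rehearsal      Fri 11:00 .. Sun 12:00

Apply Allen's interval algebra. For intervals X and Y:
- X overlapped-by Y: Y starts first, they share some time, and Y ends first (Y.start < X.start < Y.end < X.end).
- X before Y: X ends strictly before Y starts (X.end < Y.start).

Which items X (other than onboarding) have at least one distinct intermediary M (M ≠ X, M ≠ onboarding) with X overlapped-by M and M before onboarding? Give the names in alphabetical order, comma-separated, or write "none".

Target onboarding = [Tue 20:00, Fri 20:00].
Intermediaries M with M before onboarding: design_review.
Via design_review — items with X overlapped-by design_review: none.
Union: none.

none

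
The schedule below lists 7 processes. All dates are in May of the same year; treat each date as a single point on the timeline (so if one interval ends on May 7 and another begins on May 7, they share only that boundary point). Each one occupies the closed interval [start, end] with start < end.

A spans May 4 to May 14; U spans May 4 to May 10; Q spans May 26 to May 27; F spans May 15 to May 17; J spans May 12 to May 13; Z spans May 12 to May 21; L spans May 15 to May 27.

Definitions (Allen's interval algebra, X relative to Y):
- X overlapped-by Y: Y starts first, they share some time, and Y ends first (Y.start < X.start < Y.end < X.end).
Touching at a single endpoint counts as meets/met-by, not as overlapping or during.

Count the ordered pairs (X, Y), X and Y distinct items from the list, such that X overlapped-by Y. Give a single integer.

2

Checking all 42 ordered pairs for relation 'overlapped-by'; matching pairs in alphabetical order:
(L, Z): L overlapped-by Z ✓
(Z, A): Z overlapped-by A ✓
Count: 2.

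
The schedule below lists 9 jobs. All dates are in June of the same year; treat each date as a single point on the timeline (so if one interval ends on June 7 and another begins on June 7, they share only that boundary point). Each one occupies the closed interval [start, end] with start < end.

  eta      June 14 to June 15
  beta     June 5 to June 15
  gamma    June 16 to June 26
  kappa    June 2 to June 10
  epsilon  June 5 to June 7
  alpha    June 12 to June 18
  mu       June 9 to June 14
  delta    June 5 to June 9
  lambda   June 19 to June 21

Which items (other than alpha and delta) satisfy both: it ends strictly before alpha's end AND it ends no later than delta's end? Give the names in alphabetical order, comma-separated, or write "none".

epsilon

Conditions: its end is strictly before alpha's end (X.end < June 18) AND its end is no later than delta's end (X.end <= June 9).
beta: end June 15 < June 18? ✓; end June 15 <= June 9? ✗ → no.
epsilon: end June 7 < June 18? ✓; end June 7 <= June 9? ✓ → yes.
eta: end June 15 < June 18? ✓; end June 15 <= June 9? ✗ → no.
gamma: end June 26 < June 18? ✗; end June 26 <= June 9? ✗ → no.
kappa: end June 10 < June 18? ✓; end June 10 <= June 9? ✗ → no.
lambda: end June 21 < June 18? ✗; end June 21 <= June 9? ✗ → no.
mu: end June 14 < June 18? ✓; end June 14 <= June 9? ✗ → no.
Result: epsilon.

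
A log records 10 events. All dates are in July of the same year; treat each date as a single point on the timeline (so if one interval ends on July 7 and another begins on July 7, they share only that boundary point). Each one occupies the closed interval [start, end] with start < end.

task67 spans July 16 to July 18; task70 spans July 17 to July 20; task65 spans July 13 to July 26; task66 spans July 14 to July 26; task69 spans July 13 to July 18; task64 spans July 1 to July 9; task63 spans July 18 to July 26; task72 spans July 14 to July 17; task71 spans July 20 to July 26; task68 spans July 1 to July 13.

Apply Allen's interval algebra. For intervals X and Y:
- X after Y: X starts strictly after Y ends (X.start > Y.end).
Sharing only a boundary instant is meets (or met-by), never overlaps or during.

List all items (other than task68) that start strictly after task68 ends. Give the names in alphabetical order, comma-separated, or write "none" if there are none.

task63, task66, task67, task70, task71, task72

Target task68 = [July 1, July 13].
task63 [July 18, July 26] → after → yes.
task64 [July 1, July 9] → starts → no.
task65 [July 13, July 26] → met-by → no.
task66 [July 14, July 26] → after → yes.
task67 [July 16, July 18] → after → yes.
task69 [July 13, July 18] → met-by → no.
task70 [July 17, July 20] → after → yes.
task71 [July 20, July 26] → after → yes.
task72 [July 14, July 17] → after → yes.
Result: task63, task66, task67, task70, task71, task72.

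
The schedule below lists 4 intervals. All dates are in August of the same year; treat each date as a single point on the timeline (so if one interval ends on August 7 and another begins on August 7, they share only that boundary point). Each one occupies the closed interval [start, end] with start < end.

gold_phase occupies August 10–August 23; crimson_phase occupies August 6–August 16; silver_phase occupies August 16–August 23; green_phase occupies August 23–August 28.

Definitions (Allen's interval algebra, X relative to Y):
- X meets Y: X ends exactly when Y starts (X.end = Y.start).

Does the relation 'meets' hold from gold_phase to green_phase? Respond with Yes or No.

Yes

gold_phase = [August 10, August 23], green_phase = [August 23, August 28].
Actual relation of gold_phase to green_phase: meets.
Asked whether 'meets' holds → Yes.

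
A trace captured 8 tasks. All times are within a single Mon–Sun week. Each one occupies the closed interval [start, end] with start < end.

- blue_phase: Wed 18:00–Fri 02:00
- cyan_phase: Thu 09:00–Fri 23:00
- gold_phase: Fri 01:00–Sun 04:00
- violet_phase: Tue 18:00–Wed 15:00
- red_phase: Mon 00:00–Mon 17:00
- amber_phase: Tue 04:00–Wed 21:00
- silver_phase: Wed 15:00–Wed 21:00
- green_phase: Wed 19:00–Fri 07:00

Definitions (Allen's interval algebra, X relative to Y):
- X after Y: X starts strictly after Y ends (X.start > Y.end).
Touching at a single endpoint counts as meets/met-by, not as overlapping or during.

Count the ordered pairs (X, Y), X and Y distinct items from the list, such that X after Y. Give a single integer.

15

Checking all 56 ordered pairs for relation 'after'; matching pairs in alphabetical order:
(amber_phase, red_phase): amber_phase after red_phase ✓
(blue_phase, red_phase): blue_phase after red_phase ✓
(blue_phase, violet_phase): blue_phase after violet_phase ✓
(cyan_phase, amber_phase): cyan_phase after amber_phase ✓
(cyan_phase, red_phase): cyan_phase after red_phase ✓
(cyan_phase, silver_phase): cyan_phase after silver_phase ✓
(cyan_phase, violet_phase): cyan_phase after violet_phase ✓
(gold_phase, amber_phase): gold_phase after amber_phase ✓
(gold_phase, red_phase): gold_phase after red_phase ✓
(gold_phase, silver_phase): gold_phase after silver_phase ✓
(gold_phase, violet_phase): gold_phase after violet_phase ✓
(green_phase, red_phase): green_phase after red_phase ✓
(green_phase, violet_phase): green_phase after violet_phase ✓
(silver_phase, red_phase): silver_phase after red_phase ✓
(violet_phase, red_phase): violet_phase after red_phase ✓
Count: 15.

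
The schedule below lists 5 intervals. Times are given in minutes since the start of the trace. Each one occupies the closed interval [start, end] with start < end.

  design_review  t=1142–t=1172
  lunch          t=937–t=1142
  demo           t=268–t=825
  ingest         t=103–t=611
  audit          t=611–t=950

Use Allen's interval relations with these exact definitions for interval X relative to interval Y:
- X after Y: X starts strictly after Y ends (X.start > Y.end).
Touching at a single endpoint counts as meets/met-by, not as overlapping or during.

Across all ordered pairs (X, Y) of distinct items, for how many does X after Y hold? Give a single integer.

Checking all 20 ordered pairs for relation 'after'; matching pairs in alphabetical order:
(design_review, audit): design_review after audit ✓
(design_review, demo): design_review after demo ✓
(design_review, ingest): design_review after ingest ✓
(lunch, demo): lunch after demo ✓
(lunch, ingest): lunch after ingest ✓
Count: 5.

5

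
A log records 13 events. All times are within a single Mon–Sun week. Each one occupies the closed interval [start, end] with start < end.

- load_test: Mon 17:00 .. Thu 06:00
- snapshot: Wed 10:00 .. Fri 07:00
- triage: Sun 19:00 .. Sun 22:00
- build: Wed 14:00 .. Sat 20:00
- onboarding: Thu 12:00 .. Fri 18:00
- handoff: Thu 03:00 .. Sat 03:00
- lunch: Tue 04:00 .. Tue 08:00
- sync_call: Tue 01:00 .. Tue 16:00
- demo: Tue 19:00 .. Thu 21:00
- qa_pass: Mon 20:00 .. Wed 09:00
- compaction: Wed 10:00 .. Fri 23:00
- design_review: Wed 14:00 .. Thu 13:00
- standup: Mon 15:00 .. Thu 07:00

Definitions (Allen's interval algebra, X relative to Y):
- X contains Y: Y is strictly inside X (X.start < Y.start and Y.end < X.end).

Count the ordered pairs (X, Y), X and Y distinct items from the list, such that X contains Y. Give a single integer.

Checking all 156 ordered pairs for relation 'contains'; matching pairs in alphabetical order:
(build, handoff): build contains handoff ✓
(build, onboarding): build contains onboarding ✓
(compaction, design_review): compaction contains design_review ✓
(compaction, onboarding): compaction contains onboarding ✓
(demo, design_review): demo contains design_review ✓
(handoff, onboarding): handoff contains onboarding ✓
(load_test, lunch): load_test contains lunch ✓
(load_test, qa_pass): load_test contains qa_pass ✓
(load_test, sync_call): load_test contains sync_call ✓
(qa_pass, lunch): qa_pass contains lunch ✓
(qa_pass, sync_call): qa_pass contains sync_call ✓
(snapshot, design_review): snapshot contains design_review ✓
(standup, load_test): standup contains load_test ✓
(standup, lunch): standup contains lunch ✓
(standup, qa_pass): standup contains qa_pass ✓
(standup, sync_call): standup contains sync_call ✓
(sync_call, lunch): sync_call contains lunch ✓
Count: 17.

17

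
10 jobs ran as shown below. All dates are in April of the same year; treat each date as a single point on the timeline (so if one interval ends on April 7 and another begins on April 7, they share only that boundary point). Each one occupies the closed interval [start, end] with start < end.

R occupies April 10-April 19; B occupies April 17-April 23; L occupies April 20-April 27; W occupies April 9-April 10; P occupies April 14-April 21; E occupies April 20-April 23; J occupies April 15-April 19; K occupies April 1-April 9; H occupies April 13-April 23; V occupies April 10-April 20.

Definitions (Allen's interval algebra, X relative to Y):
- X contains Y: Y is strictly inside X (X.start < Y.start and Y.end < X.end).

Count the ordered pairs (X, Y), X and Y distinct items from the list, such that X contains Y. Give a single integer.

4

Checking all 90 ordered pairs for relation 'contains'; matching pairs in alphabetical order:
(H, J): H contains J ✓
(H, P): H contains P ✓
(P, J): P contains J ✓
(V, J): V contains J ✓
Count: 4.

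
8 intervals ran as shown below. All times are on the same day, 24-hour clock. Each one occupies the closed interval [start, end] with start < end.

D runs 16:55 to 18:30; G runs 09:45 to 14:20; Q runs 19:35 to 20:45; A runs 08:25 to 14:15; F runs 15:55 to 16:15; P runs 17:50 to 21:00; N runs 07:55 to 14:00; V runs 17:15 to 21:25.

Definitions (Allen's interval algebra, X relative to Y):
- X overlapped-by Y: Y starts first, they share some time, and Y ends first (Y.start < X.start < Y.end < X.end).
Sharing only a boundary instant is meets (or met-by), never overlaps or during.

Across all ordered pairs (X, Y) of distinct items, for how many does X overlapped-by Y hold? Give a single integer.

Checking all 56 ordered pairs for relation 'overlapped-by'; matching pairs in alphabetical order:
(A, N): A overlapped-by N ✓
(G, A): G overlapped-by A ✓
(G, N): G overlapped-by N ✓
(P, D): P overlapped-by D ✓
(V, D): V overlapped-by D ✓
Count: 5.

5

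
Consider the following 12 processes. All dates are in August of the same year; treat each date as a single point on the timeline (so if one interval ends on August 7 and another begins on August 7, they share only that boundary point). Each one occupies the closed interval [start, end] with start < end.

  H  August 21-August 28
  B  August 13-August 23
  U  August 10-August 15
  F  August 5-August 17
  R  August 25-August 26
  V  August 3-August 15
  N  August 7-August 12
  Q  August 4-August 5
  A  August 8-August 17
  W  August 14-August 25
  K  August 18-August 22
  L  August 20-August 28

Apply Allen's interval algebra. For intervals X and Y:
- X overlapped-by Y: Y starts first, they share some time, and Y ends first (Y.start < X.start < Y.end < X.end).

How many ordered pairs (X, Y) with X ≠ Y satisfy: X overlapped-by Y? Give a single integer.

19

Checking all 132 ordered pairs for relation 'overlapped-by'; matching pairs in alphabetical order:
(A, N): A overlapped-by N ✓
(A, V): A overlapped-by V ✓
(B, A): B overlapped-by A ✓
(B, F): B overlapped-by F ✓
(B, U): B overlapped-by U ✓
(B, V): B overlapped-by V ✓
(F, V): F overlapped-by V ✓
(H, B): H overlapped-by B ✓
(H, K): H overlapped-by K ✓
(H, W): H overlapped-by W ✓
(L, B): L overlapped-by B ✓
(L, K): L overlapped-by K ✓
(L, W): L overlapped-by W ✓
(U, N): U overlapped-by N ✓
(W, A): W overlapped-by A ✓
(W, B): W overlapped-by B ✓
(W, F): W overlapped-by F ✓
(W, U): W overlapped-by U ✓
(W, V): W overlapped-by V ✓
Count: 19.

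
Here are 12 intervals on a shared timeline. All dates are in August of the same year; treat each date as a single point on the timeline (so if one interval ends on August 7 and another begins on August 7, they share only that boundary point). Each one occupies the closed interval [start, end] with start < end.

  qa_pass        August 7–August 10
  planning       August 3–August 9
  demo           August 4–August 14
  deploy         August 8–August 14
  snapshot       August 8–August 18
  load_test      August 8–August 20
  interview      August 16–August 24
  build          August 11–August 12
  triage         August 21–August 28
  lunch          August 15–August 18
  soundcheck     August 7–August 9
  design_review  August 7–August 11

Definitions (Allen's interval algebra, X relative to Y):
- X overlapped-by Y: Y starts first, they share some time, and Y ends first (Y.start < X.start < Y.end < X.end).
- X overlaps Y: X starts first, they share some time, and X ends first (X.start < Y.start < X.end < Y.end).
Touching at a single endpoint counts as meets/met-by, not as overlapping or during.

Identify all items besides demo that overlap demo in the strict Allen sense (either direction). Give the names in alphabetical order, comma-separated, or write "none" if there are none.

Target demo = [August 4, August 14].
build [August 11, August 12] → during → no.
deploy [August 8, August 14] → finishes → no.
design_review [August 7, August 11] → during → no.
interview [August 16, August 24] → after → no.
load_test [August 8, August 20] → overlapped-by → yes.
lunch [August 15, August 18] → after → no.
planning [August 3, August 9] → overlaps → yes.
qa_pass [August 7, August 10] → during → no.
snapshot [August 8, August 18] → overlapped-by → yes.
soundcheck [August 7, August 9] → during → no.
triage [August 21, August 28] → after → no.
Result: load_test, planning, snapshot.

load_test, planning, snapshot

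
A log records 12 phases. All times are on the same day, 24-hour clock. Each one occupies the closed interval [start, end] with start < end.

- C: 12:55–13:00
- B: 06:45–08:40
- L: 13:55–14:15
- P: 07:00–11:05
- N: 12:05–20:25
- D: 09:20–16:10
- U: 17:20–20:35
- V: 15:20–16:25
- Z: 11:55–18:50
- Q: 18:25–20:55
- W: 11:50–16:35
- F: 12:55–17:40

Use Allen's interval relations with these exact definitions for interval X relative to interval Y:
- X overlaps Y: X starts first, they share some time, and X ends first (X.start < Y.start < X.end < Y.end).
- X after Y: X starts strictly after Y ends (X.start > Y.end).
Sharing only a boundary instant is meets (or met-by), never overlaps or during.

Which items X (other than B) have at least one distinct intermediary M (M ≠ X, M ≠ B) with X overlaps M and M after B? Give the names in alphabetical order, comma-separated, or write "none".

Target B = [06:45, 08:40].
Intermediaries M with M after B: C, D, F, L, N, Q, U, V, W, Z.
Via C — items with X overlaps C: none.
Via D — items with X overlaps D: P.
Via F — items with X overlaps F: D, W.
Via L — items with X overlaps L: none.
Via N — items with X overlaps N: D, W, Z.
Via Q — items with X overlaps Q: N, U, Z.
Via U — items with X overlaps U: F, N, Z.
Via V — items with X overlaps V: D.
Via W — items with X overlaps W: D.
Via Z — items with X overlaps Z: D, W.
Union: D, F, N, P, U, W, Z.

D, F, N, P, U, W, Z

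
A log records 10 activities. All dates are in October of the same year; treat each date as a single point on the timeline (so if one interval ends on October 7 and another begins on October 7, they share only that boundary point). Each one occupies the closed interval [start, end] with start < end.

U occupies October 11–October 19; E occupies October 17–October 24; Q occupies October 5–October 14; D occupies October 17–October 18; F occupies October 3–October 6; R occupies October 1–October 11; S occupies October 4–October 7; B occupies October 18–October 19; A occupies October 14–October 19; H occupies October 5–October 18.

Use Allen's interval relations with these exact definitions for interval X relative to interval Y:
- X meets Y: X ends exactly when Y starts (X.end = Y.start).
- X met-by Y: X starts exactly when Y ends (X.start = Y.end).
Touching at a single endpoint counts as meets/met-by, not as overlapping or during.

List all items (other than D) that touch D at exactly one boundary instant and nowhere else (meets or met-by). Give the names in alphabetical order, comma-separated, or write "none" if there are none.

Target D = [October 17, October 18].
A [October 14, October 19] → contains → no.
B [October 18, October 19] → met-by → yes.
E [October 17, October 24] → started-by → no.
F [October 3, October 6] → before → no.
H [October 5, October 18] → finished-by → no.
Q [October 5, October 14] → before → no.
R [October 1, October 11] → before → no.
S [October 4, October 7] → before → no.
U [October 11, October 19] → contains → no.
Result: B.

B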